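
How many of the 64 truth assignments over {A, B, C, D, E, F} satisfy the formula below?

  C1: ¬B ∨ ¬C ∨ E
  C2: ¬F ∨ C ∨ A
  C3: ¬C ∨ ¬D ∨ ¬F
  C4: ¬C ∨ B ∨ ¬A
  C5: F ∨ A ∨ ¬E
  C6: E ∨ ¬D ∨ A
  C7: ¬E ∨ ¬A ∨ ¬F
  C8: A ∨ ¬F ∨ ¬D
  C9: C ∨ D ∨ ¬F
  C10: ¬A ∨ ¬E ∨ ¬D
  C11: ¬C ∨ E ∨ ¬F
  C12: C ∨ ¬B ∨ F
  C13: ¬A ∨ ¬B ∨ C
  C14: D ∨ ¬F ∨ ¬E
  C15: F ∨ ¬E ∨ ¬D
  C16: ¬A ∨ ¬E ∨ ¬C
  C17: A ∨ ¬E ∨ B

6

There are 2^6 = 64 truth assignments over (A, B, C, D, E, F).
Split on F. With F = True, the clauses containing F are satisfied and ¬F drops from the rest; 1 of the 2^5 = 32 assignments to the other variables satisfy what remains.
With F = False, by the same count on the reduced clause set, 5 assignments work.
(One model: A=F, B=F, C=F, D=F, E=F, F=F.)
Total: 1 + 5 = 6.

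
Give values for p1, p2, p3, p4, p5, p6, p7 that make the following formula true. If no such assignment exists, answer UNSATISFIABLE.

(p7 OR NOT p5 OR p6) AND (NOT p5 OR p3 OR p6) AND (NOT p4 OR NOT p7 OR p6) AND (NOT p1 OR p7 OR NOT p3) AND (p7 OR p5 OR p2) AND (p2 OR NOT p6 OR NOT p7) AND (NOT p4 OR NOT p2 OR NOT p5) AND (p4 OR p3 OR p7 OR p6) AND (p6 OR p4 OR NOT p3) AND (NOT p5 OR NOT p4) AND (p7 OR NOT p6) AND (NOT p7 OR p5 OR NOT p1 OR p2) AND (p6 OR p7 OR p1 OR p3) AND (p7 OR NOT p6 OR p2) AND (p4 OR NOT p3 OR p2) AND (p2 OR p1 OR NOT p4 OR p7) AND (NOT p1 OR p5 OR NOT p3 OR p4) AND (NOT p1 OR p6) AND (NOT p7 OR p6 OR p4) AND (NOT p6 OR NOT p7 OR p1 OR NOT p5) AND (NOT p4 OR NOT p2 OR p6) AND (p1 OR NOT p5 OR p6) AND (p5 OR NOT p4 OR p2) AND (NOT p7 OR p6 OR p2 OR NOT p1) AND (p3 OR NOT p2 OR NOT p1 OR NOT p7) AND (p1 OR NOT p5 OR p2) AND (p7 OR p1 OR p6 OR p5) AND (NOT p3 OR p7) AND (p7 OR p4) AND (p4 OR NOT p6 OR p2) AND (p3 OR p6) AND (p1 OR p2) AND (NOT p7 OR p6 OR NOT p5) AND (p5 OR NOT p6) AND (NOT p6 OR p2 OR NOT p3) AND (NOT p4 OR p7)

p1: true, p2: true, p3: true, p4: false, p5: true, p6: true, p7: true

Try p5 = true.
(NOT p4) alone gives p4 = false.
(p7) alone gives p7 = true.
(p6) alone gives p6 = true.
(p2) alone gives p2 = true.
(p1) alone gives p1 = true.
(p3) alone gives p3 = true.
All clauses are satisfied.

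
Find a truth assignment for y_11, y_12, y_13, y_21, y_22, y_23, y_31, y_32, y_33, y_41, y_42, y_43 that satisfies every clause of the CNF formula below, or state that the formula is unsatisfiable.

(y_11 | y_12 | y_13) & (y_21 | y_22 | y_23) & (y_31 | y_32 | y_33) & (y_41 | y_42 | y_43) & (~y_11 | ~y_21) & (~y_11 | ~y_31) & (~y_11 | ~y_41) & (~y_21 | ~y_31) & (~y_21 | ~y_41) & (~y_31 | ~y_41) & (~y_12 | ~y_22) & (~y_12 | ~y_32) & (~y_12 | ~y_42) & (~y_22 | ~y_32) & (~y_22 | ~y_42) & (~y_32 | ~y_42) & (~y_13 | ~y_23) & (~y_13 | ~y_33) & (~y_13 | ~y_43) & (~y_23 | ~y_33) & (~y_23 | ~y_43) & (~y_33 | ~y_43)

UNSATISFIABLE

Try y_11 = 0.
Try y_12 = 1.
Unit clause (~y_22) forces y_22 = 0.
Unit clause (~y_32) forces y_32 = 0.
Unit clause (~y_42) forces y_42 = 0.
Try y_21 = 1.
Unit clause (~y_31) forces y_31 = 0.
Unit clause (y_33) forces y_33 = 1.
Unit clause (~y_41) forces y_41 = 0.
Unit clause (y_43) forces y_43 = 1.
But (~y_43) is also a unit clause — contradiction.
That branch fails; take y_21 = 0 instead.
Unit clause (y_23) forces y_23 = 1.
Unit clause (~y_13) forces y_13 = 0.
Unit clause (~y_33) forces y_33 = 0.
Unit clause (y_31) forces y_31 = 1.
Unit clause (~y_41) forces y_41 = 0.
Unit clause (y_43) forces y_43 = 1.
But (~y_43) is also a unit clause — contradiction.
Neither y_21 = 1 nor y_21 = 0 works.
That branch fails; take y_12 = 0 instead.
Unit clause (y_13) forces y_13 = 1.
Unit clause (~y_23) forces y_23 = 0.
Unit clause (~y_33) forces y_33 = 0.
Unit clause (~y_43) forces y_43 = 0.
Try y_21 = 1.
Unit clause (~y_31) forces y_31 = 0.
Unit clause (y_32) forces y_32 = 1.
Unit clause (~y_41) forces y_41 = 0.
Unit clause (y_42) forces y_42 = 1.
But (~y_42) is also a unit clause — contradiction.
That branch fails; take y_21 = 0 instead.
Unit clause (y_22) forces y_22 = 1.
Unit clause (~y_32) forces y_32 = 0.
Unit clause (y_31) forces y_31 = 1.
Unit clause (~y_41) forces y_41 = 0.
Unit clause (y_42) forces y_42 = 1.
But (~y_42) is also a unit clause — contradiction.
Neither y_21 = 1 nor y_21 = 0 works.
Neither y_12 = 1 nor y_12 = 0 works.
That branch fails; take y_11 = 1 instead.
Unit clause (~y_21) forces y_21 = 0.
Unit clause (~y_31) forces y_31 = 0.
Unit clause (~y_41) forces y_41 = 0.
Try y_22 = 1.
Unit clause (~y_12) forces y_12 = 0.
Unit clause (~y_32) forces y_32 = 0.
Unit clause (y_33) forces y_33 = 1.
Unit clause (~y_42) forces y_42 = 0.
Unit clause (y_43) forces y_43 = 1.
But (~y_43) is also a unit clause — contradiction.
That branch fails; take y_22 = 0 instead.
Unit clause (y_23) forces y_23 = 1.
Unit clause (~y_13) forces y_13 = 0.
Unit clause (~y_33) forces y_33 = 0.
Unit clause (y_32) forces y_32 = 1.
Unit clause (~y_12) forces y_12 = 0.
Unit clause (~y_42) forces y_42 = 0.
Unit clause (y_43) forces y_43 = 1.
But (~y_43) is also a unit clause — contradiction.
Neither y_22 = 1 nor y_22 = 0 works.
Neither y_11 = 1 nor y_11 = 0 works.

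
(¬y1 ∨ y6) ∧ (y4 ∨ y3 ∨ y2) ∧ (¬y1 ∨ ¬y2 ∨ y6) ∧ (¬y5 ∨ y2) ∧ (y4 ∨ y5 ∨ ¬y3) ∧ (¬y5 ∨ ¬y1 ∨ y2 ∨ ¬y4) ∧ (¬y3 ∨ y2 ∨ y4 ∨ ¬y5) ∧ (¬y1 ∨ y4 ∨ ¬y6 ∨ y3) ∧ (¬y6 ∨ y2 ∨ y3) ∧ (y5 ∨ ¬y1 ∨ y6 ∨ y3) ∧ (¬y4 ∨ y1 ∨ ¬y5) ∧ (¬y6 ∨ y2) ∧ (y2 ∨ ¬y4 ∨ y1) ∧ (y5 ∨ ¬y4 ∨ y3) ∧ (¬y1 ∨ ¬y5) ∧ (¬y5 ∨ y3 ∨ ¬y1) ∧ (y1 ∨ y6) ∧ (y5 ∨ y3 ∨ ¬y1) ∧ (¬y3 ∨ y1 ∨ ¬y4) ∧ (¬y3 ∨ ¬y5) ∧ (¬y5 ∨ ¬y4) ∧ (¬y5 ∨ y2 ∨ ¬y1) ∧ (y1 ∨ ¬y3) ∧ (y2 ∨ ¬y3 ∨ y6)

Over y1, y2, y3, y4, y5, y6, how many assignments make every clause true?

3

There are 2^6 = 64 truth assignments over (y1, y2, y3, y4, y5, y6).
Split on y2. With y2 = True, the clauses containing y2 are satisfied and ¬y2 drops from the rest; 3 of the 2^5 = 32 assignments to the other variables satisfy what remains.
With y2 = False, by the same count on the reduced clause set, 0 assignments work.
(One model: y1=F, y2=T, y3=F, y4=F, y5=F, y6=T.)
Total: 3 + 0 = 3.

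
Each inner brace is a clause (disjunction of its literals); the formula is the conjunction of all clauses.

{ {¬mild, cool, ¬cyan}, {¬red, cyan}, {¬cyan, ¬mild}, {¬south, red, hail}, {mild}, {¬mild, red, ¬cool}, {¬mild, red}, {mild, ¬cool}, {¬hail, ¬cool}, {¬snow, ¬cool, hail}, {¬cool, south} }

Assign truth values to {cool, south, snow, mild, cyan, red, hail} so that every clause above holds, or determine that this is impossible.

UNSATISFIABLE

Unit clause (mild) forces mild = True.
Unit clause (¬cyan) forces cyan = False.
Unit clause (¬red) forces red = False.
But (red) is also a unit clause — contradiction.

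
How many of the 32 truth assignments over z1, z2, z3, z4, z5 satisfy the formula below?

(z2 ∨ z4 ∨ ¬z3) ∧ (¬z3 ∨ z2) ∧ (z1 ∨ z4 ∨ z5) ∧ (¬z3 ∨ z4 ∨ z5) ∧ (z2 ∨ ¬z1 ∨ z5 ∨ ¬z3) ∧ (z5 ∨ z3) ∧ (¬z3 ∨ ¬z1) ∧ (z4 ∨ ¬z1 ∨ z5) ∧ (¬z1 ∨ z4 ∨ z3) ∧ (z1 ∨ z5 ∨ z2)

There are 2^5 = 32 truth assignments over (z1, z2, z3, z4, z5).
Split on z1. With z1 = True, the clauses containing z1 are satisfied and ¬z1 drops from the rest; 2 of the 2^4 = 16 assignments to the other variables satisfy what remains.
With z1 = False, by the same count on the reduced clause set, 7 assignments work.
Total: 2 + 7 = 9.

9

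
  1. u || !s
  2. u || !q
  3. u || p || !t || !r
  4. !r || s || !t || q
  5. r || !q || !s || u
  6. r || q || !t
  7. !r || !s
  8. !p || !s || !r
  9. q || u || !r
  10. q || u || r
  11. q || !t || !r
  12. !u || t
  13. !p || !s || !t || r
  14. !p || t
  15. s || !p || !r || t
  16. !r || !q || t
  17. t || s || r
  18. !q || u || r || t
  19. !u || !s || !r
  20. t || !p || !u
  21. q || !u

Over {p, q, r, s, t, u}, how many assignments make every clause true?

5

There are 2^6 = 64 truth assignments over (p, q, r, s, t, u).
Split on s. With s = true, the clauses containing s are satisfied and !s drops from the rest; 1 of the 2^5 = 32 assignments to the other variables satisfy what remains.
With s = false, by the same count on the reduced clause set, 4 assignments work.
(One model: p=F, q=T, r=F, s=F, t=T, u=T.)
Total: 1 + 4 = 5.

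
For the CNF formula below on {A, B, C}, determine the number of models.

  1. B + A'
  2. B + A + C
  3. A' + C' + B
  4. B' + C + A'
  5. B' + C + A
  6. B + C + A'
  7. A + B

2

There are 2^3 = 8 truth assignments over (A, B, C).
Split on C. With C = 1, the clauses containing C are satisfied and C' drops from the rest; 2 of the 2^2 = 4 assignments to the other variables satisfy what remains.
With C = 0, by the same count on the reduced clause set, 0 assignments work.
(One model: A=F, B=T, C=T.)
Total: 2 + 0 = 2.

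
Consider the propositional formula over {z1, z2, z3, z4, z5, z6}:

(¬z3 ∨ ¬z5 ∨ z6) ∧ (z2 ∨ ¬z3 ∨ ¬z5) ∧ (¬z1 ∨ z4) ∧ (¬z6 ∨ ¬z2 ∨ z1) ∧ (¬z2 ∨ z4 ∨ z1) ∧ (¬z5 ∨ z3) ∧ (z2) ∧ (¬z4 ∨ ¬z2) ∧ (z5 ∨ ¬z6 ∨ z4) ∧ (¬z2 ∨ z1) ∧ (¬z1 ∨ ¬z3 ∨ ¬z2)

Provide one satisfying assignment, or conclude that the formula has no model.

UNSATISFIABLE

Unit clause (z2) forces z2 = True.
Unit clause (¬z4) forces z4 = False.
Unit clause (¬z1) forces z1 = False.
That conflicts with the unit clause (z1).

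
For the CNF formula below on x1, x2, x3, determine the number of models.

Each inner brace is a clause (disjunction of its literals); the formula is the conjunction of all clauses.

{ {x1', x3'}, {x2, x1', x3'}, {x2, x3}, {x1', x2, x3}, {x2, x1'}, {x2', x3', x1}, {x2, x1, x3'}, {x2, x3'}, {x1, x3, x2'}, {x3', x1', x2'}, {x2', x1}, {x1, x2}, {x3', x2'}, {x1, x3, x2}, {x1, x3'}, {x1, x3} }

There are 2^3 = 8 truth assignments over (x1, x2, x3).
Split on x1. With x1 = 1, the clauses containing x1 are satisfied and x1' drops from the rest; 1 of the 2^2 = 4 assignments to the other variables satisfy what remains.
With x1 = 0, by the same count on the reduced clause set, 0 assignments work.
(One model: x1=T, x2=T, x3=F.)
Total: 1 + 0 = 1.

1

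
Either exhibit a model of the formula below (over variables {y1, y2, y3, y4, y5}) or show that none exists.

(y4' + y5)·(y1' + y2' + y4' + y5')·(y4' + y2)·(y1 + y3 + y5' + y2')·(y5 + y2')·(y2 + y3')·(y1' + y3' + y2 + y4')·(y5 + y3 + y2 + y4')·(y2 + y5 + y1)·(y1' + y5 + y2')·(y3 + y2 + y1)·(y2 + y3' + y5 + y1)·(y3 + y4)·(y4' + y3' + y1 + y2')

y1 ↦ 1,  y2 ↦ 1,  y3 ↦ 1,  y4 ↦ 0,  y5 ↦ 1

Suppose y4 = 0.
The clause (y3) is unit, so y3 = 1.
The clause (y2) is unit, so y2 = 1.
The clause (y5) is unit, so y5 = 1.
Every clause is now satisfied; y1 is unconstrained.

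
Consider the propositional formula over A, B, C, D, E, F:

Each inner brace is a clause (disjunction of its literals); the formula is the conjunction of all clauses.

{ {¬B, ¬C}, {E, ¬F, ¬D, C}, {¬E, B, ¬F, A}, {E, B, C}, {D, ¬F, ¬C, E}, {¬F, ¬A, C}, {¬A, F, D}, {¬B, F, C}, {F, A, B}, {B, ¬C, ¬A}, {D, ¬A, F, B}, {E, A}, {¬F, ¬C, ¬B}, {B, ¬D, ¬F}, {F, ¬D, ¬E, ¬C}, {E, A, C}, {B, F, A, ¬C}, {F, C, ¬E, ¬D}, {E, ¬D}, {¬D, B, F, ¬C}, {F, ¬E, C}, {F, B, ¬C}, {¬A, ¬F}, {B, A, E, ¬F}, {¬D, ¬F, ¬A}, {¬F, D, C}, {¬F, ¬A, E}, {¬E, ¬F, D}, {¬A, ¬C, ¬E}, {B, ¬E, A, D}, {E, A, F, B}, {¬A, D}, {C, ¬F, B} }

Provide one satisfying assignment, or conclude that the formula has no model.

Try B = True.
Unit clause (¬C) forces C = False.
Unit clause (F) forces F = True.
Unit clause (¬A) forces A = False.
Unit clause (E) forces E = True.
Unit clause (D) forces D = True.
Every clause now holds.

A=False; B=True; C=False; D=True; E=True; F=True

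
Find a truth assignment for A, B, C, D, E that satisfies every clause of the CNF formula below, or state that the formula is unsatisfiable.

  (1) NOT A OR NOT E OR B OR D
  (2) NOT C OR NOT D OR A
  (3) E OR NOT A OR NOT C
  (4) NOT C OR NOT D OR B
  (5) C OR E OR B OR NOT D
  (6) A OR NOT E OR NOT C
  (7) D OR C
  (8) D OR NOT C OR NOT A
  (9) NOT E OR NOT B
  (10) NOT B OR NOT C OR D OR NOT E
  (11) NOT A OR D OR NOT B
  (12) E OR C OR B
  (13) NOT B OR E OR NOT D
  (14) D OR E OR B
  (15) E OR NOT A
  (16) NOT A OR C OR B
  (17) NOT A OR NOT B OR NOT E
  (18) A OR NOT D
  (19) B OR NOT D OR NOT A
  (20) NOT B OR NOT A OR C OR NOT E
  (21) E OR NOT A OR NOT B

A=false; B=true; C=true; D=false; E=false

Branch on D: set D = false.
Unit clause (C) forces C = true.
Unit clause (NOT A) forces A = false.
Unit clause (NOT E) forces E = false.
Unit clause (B) forces B = true.
All clauses are satisfied.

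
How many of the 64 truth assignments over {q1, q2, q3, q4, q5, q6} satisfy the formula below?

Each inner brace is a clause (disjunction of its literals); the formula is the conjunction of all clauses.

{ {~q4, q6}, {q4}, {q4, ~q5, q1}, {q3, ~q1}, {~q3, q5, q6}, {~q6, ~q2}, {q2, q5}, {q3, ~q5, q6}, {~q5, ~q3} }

There are 2^6 = 64 truth assignments over (q1, q2, q3, q4, q5, q6).
Split on q3. With q3 = 1, the clauses containing q3 are satisfied and ~q3 drops from the rest; 0 of the 2^5 = 32 assignments to the other variables satisfy what remains.
With q3 = 0, by the same count on the reduced clause set, 1 assignment works.
(One model: q1=F, q2=F, q3=F, q4=T, q5=T, q6=T.)
Total: 0 + 1 = 1.

1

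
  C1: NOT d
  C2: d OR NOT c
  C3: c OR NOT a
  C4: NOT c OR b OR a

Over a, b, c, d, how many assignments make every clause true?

There are 2^4 = 16 truth assignments over (a, b, c, d).
Split on b. With b = true, the clauses containing b are satisfied and NOT b drops from the rest; 1 of the 2^3 = 8 assignments to the other variables satisfy what remains.
With b = false, by the same count on the reduced clause set, 1 assignment works.
(One model: a=F, b=F, c=F, d=F.)
Total: 1 + 1 = 2.

2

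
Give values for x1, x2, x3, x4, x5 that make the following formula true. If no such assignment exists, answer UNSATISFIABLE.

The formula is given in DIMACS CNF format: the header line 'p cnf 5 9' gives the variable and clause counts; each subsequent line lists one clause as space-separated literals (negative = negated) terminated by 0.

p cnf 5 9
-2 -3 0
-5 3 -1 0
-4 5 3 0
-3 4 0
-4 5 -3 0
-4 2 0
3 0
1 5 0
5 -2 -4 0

(x3) alone gives x3 = True.
(¬x2) alone gives x2 = False.
(x4) alone gives x4 = True.
But (¬x4) is also a unit clause — contradiction.

UNSATISFIABLE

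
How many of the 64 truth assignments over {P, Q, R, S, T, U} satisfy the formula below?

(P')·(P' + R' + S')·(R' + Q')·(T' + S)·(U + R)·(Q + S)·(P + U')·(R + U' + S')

2

There are 2^6 = 64 truth assignments over (P, Q, R, S, T, U).
Split on T. With T = 1, the clauses containing T are satisfied and T' drops from the rest; 1 of the 2^5 = 32 assignments to the other variables satisfy what remains.
With T = 0, by the same count on the reduced clause set, 1 assignment works.
(One model: P=F, Q=F, R=T, S=T, T=F, U=F.)
Total: 1 + 1 = 2.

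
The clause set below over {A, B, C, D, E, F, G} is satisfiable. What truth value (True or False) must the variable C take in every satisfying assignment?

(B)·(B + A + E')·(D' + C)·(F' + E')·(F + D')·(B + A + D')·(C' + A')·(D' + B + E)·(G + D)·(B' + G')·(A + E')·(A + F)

True

Suppose C = 0.
The clause (B) is unit, so B = 1.
The clause (D') is unit, so D = 0.
The clause (G) is unit, so G = 1.
That conflicts with the unit clause (G').
So every satisfying assignment has C = True.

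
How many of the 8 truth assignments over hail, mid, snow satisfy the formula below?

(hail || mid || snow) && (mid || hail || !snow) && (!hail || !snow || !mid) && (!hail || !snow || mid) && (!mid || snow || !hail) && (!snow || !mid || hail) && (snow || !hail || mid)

1

There are 2^3 = 8 truth assignments over (hail, mid, snow).
Check each against the 7 clauses (columns in the order hail, mid, snow):
  F F F  ✗ fails (hail || mid || snow)
  F F T  ✗ fails (mid || hail || !snow)
  F T F  ✓ satisfies all
  F T T  ✗ fails (!snow || !mid || hail)
  T F F  ✗ fails (snow || !hail || mid)
  T F T  ✗ fails (!hail || !snow || mid)
  T T F  ✗ fails (!mid || snow || !hail)
  T T T  ✗ fails (!hail || !snow || !mid)
1 of the 8 rows is a model.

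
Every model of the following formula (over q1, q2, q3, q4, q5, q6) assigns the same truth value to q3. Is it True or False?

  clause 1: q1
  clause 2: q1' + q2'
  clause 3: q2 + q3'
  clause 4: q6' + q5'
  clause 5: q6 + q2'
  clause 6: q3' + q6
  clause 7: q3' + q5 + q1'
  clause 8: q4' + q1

False

Suppose q3 = 1.
From the singleton clause (q1), q1 = 1.
From the singleton clause (q2'), q2 = 0.
But (q2) is also a unit clause — contradiction.
So every satisfying assignment has q3 = False.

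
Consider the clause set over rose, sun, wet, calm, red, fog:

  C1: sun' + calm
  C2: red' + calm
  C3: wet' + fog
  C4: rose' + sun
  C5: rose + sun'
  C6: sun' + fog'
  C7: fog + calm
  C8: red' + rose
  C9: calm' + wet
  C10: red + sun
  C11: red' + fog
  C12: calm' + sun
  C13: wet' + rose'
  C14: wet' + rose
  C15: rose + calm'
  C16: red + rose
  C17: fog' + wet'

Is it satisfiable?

No, unsatisfiable

Try sun = 0.
Unit clause (rose') forces rose = 0.
Unit clause (red') forces red = 0.
Now (red) is unsatisfied and unit — conflict.
So sun must be the other value — set sun = 1.
Unit clause (calm) forces calm = 1.
Unit clause (rose) forces rose = 1.
Unit clause (fog') forces fog = 0.
Unit clause (wet') forces wet = 0.
Now (wet) is unsatisfied and unit — conflict.
Neither sun = 1 nor sun = 0 works.
No assignment satisfies every clause.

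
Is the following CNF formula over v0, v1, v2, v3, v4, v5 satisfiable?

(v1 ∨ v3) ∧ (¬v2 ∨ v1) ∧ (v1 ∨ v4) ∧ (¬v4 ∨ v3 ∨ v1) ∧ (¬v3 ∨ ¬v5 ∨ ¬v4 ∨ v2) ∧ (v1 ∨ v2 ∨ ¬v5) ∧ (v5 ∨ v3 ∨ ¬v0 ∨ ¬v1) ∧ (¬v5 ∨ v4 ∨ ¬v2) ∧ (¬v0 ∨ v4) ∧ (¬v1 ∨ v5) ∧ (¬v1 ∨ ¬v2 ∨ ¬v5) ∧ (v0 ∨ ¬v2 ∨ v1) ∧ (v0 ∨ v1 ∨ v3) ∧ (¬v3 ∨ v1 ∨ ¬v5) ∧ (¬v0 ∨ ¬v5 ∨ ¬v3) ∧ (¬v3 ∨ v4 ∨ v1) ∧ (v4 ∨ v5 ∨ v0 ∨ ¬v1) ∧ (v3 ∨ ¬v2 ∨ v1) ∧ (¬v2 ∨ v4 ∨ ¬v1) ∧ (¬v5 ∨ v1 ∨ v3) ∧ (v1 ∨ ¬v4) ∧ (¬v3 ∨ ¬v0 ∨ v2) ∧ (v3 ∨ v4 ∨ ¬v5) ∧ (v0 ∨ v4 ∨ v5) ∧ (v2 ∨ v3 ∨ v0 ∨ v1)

Try v1 = True.
(v5) alone gives v5 = True.
(¬v2) alone gives v2 = False.
Try v3 = True.
(¬v4) alone gives v4 = False.
(¬v0) alone gives v0 = False.
Every clause now holds.
A satisfying assignment: v0=False; v1=True; v2=False; v3=True; v4=False; v5=True.

Yes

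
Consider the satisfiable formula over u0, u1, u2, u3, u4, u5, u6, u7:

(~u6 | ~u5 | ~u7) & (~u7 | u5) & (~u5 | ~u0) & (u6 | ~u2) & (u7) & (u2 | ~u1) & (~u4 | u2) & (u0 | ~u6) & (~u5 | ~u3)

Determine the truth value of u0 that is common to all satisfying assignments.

False

Suppose u0 = 1.
Unit clause (~u5) forces u5 = 0.
Unit clause (~u7) forces u7 = 0.
That conflicts with the unit clause (u7).
So every satisfying assignment has u0 = False.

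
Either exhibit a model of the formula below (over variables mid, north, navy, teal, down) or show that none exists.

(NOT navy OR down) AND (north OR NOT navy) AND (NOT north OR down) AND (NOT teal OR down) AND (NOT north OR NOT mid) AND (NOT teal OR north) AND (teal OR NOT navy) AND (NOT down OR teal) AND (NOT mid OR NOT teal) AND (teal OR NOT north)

mid: false,  north: true,  navy: false,  teal: true,  down: true

Branch on navy: set navy = false.
Branch on north: set north = true.
From the singleton clause (down), down = true.
From the singleton clause (NOT mid), mid = false.
From the singleton clause (teal), teal = true.
This assignment satisfies each clause.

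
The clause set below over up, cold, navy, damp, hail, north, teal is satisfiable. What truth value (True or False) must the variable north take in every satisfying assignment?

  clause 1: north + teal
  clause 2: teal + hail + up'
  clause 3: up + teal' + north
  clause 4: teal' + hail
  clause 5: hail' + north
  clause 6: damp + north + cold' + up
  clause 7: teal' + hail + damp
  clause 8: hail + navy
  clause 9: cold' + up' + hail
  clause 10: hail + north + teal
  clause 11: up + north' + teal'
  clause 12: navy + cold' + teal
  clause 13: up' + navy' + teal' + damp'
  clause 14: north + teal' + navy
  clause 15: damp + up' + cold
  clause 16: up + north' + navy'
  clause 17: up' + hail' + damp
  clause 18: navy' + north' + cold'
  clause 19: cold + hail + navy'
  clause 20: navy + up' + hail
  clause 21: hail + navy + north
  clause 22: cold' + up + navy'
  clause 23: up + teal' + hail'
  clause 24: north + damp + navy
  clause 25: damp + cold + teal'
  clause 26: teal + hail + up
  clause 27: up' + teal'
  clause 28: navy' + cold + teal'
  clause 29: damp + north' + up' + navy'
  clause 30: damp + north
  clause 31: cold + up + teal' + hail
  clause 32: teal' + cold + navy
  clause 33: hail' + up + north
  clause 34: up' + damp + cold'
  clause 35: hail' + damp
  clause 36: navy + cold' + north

Suppose north = 0.
Unit clause (teal) forces teal = 1.
Unit clause (up) forces up = 1.
But (up') is also a unit clause — contradiction.
So every satisfying assignment has north = True.

True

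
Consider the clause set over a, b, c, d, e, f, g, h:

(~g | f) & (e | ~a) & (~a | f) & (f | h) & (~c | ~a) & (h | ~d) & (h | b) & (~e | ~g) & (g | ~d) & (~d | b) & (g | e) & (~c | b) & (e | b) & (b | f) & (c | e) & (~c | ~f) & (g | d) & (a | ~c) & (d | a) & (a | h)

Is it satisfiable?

Try g = 0.
From the singleton clause (~d), d = 0.
But (d) is also a unit clause — contradiction.
Undo g and try g = 1.
From the singleton clause (f), f = 1.
From the singleton clause (~e), e = 0.
From the singleton clause (~a), a = 0.
From the singleton clause (b), b = 1.
From the singleton clause (c), c = 1.
But (~c) is also a unit clause — contradiction.
Either choice for g ends in contradiction.
No assignment satisfies every clause.

No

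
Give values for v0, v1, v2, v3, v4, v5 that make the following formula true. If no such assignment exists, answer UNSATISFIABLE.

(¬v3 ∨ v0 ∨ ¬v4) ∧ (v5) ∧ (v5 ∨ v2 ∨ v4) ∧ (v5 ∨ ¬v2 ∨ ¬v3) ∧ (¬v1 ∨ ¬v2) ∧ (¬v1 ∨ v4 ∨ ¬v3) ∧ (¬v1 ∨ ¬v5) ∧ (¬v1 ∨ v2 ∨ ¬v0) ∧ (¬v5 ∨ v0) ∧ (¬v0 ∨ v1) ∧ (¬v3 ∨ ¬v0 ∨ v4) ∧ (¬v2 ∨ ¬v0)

The clause (v5) is unit, so v5 = True.
The clause (¬v1) is unit, so v1 = False.
The clause (v0) is unit, so v0 = True.
Now (¬v0) is unsatisfied and unit — conflict.

UNSATISFIABLE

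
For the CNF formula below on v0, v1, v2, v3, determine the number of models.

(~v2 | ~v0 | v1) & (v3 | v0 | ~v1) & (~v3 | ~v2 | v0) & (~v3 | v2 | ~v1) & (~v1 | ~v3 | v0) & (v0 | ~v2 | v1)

There are 2^4 = 16 truth assignments over (v0, v1, v2, v3).
Split on v1. With v1 = 1, the clauses containing v1 are satisfied and ~v1 drops from the rest; 3 of the 2^3 = 8 assignments to the other variables satisfy what remains.
With v1 = 0, by the same count on the reduced clause set, 4 assignments work.
Total: 3 + 4 = 7.

7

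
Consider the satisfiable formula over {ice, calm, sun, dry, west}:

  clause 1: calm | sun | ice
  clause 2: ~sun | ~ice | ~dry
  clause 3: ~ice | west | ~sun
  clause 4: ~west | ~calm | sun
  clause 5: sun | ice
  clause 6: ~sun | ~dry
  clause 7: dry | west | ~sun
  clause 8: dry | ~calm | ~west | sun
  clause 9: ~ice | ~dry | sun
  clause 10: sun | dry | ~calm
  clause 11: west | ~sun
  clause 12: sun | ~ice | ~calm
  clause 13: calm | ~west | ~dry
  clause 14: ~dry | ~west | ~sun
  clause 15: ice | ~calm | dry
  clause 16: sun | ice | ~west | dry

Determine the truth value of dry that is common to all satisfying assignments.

False

Suppose dry = 1.
The clause (~sun) is unit, so sun = 0.
The clause (ice) is unit, so ice = 1.
Now (~ice) is unsatisfied and unit — conflict.
So every satisfying assignment has dry = False.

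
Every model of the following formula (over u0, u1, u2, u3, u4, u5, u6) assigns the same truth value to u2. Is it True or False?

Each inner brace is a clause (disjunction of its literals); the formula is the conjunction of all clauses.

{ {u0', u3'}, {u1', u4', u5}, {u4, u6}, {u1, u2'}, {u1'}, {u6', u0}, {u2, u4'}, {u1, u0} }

False

Suppose u2 = 1.
(u1) alone gives u1 = 1.
That conflicts with the unit clause (u1').
So every satisfying assignment has u2 = False.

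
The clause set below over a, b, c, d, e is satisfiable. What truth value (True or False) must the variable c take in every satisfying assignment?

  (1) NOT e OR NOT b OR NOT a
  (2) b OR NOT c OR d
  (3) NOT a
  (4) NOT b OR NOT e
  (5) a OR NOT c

Suppose c = true.
(NOT a) alone gives a = false.
Now (a) is unsatisfied and unit — conflict.
So every satisfying assignment has c = False.

False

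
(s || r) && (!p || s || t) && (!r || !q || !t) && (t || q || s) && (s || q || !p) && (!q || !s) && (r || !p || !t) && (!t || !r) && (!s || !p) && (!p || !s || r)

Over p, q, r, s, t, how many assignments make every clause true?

4

There are 2^5 = 32 truth assignments over (p, q, r, s, t).
Split on p. With p = true, the clauses containing p are satisfied and !p drops from the rest; 0 of the 2^4 = 16 assignments to the other variables satisfy what remains.
With p = false, by the same count on the reduced clause set, 4 assignments work.
(One model: p=F, q=F, r=F, s=T, t=F.)
Total: 0 + 4 = 4.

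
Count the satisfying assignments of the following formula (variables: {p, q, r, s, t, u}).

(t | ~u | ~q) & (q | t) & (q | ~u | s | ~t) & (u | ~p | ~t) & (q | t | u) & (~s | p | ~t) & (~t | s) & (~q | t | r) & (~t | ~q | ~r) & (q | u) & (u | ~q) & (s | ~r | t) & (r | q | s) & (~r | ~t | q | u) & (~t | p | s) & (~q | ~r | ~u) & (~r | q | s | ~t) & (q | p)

3

There are 2^6 = 64 truth assignments over (p, q, r, s, t, u).
Split on s. With s = 1, the clauses containing s are satisfied and ~s drops from the rest; 3 of the 2^5 = 32 assignments to the other variables satisfy what remains.
With s = 0, by the same count on the reduced clause set, 0 assignments work.
Total: 3 + 0 = 3.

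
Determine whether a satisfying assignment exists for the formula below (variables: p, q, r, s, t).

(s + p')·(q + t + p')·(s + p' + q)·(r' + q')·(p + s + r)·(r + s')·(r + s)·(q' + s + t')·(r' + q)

Suppose s = 1.
The clause (r) is unit, so r = 1.
The clause (q') is unit, so q = 0.
That conflicts with the unit clause (q).
Backtrack on s: now try s = 0.
The clause (p') is unit, so p = 0.
The clause (r) is unit, so r = 1.
The clause (q') is unit, so q = 0.
That conflicts with the unit clause (q).
Neither s = 1 nor s = 0 works.
No assignment satisfies every clause.

No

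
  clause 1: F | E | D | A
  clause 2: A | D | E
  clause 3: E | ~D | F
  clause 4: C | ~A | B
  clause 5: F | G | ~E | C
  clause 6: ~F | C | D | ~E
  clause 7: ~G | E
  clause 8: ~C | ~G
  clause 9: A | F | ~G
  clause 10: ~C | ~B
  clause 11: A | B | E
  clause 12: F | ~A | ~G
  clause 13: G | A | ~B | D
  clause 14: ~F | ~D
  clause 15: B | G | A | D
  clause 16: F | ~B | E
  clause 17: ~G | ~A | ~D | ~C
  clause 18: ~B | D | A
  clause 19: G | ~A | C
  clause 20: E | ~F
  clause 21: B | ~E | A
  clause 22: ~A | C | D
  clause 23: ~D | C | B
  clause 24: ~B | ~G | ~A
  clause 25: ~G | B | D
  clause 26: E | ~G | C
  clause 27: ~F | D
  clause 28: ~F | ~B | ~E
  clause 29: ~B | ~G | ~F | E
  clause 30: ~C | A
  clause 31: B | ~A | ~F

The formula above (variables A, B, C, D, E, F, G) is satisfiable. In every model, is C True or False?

True

Suppose C = 0.
Branch on A: set A = 0.
Branch on D: set D = 1.
Unit clause (~F) forces F = 0.
Unit clause (E) forces E = 1.
Unit clause (G) forces G = 1.
Now (~G) is unsatisfied and unit — conflict.
That branch fails; take D = 0 instead.
Unit clause (E) forces E = 1.
Unit clause (~F) forces F = 0.
Unit clause (G) forces G = 1.
Now (~G) is unsatisfied and unit — conflict.
Neither D = 1 nor D = 0 works.
That branch fails; take A = 1 instead.
Unit clause (B) forces B = 1.
Unit clause (G) forces G = 1.
Now (~G) is unsatisfied and unit — conflict.
Neither A = 1 nor A = 0 works.
So every satisfying assignment has C = True.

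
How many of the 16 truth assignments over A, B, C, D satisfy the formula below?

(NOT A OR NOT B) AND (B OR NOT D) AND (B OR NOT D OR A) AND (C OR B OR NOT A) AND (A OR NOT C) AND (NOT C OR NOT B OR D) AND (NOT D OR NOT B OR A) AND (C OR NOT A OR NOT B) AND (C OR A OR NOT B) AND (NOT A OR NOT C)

1

There are 2^4 = 16 truth assignments over (A, B, C, D).
Check each against the 10 clauses (columns in the order A, B, C, D):
  F F F F  ✓ satisfies all
  F F F T  ✗ fails (B OR NOT D)
  F F T F  ✗ fails (A OR NOT C)
  F F T T  ✗ fails (B OR NOT D)
  F T F F  ✗ fails (C OR A OR NOT B)
  F T F T  ✗ fails (NOT D OR NOT B OR A)
  F T T F  ✗ fails (A OR NOT C)
  F T T T  ✗ fails (A OR NOT C)
  T F F F  ✗ fails (C OR B OR NOT A)
  T F F T  ✗ fails (B OR NOT D)
  T F T F  ✗ fails (NOT A OR NOT C)
  T F T T  ✗ fails (B OR NOT D)
  T T F F  ✗ fails (NOT A OR NOT B)
  T T F T  ✗ fails (NOT A OR NOT B)
  T T T F  ✗ fails (NOT A OR NOT B)
  T T T T  ✗ fails (NOT A OR NOT B)
1 of the 16 rows is a model.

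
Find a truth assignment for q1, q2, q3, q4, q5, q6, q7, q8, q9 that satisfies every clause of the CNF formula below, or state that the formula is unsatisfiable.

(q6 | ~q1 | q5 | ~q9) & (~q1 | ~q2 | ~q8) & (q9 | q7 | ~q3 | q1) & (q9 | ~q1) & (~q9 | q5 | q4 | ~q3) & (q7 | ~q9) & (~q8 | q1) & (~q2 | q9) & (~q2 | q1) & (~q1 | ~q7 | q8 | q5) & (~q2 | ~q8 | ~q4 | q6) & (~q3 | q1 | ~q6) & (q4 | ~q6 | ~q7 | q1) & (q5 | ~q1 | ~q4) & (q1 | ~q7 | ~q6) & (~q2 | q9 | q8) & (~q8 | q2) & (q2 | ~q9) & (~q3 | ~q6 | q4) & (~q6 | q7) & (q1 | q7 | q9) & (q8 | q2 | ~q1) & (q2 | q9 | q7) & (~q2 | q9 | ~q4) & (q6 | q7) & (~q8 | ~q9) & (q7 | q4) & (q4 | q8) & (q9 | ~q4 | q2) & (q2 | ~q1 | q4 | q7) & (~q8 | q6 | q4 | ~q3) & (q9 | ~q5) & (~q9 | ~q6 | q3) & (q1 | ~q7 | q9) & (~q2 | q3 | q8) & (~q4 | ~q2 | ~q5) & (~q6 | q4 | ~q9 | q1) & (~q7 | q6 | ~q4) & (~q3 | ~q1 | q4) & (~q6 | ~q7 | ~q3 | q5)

UNSATISFIABLE

Branch on q9: set q9 = 1.
(q7) alone gives q7 = 1.
(q2) alone gives q2 = 1.
(q1) alone gives q1 = 1.
(~q8) alone gives q8 = 0.
(q5) alone gives q5 = 1.
(q4) alone gives q4 = 1.
That conflicts with the unit clause (~q4).
So q9 must be the other value — set q9 = 0.
(~q1) alone gives q1 = 0.
(~q8) alone gives q8 = 0.
(~q2) alone gives q2 = 0.
(q7) alone gives q7 = 1.
That conflicts with the unit clause (~q7).
Either choice for q9 ends in contradiction.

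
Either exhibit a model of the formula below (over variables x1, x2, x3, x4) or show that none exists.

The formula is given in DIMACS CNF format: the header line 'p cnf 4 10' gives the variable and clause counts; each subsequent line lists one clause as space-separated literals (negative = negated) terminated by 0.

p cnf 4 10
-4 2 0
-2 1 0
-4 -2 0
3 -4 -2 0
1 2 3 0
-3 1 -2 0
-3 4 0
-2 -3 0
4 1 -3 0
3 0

Unit clause (x3) forces x3 = True.
Unit clause (x4) forces x4 = True.
Unit clause (x2) forces x2 = True.
But (¬x2) is also a unit clause — contradiction.

UNSATISFIABLE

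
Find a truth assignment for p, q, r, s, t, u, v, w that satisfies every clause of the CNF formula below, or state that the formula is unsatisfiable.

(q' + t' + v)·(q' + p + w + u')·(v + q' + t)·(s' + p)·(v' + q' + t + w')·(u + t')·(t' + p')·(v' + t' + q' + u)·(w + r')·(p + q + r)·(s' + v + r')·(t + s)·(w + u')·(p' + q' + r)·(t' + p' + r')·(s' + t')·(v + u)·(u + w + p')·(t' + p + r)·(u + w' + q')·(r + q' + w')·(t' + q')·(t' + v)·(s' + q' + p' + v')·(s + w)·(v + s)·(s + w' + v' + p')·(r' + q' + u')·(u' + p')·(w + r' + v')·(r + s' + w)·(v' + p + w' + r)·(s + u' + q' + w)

p=1; q=0; r=0; s=1; t=0; u=0; v=1; w=1

Branch on s: set s = 1.
Unit clause (p) forces p = 1.
Unit clause (t') forces t = 0.
Unit clause (u') forces u = 0.
Unit clause (v) forces v = 1.
Unit clause (w) forces w = 1.
Unit clause (q') forces q = 0.
Every clause is now satisfied; r is unconstrained.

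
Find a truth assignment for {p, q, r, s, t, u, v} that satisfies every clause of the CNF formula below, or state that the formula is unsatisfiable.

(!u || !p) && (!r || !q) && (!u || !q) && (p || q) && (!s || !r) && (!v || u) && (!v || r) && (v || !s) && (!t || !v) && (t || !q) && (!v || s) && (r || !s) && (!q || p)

p ↦ true,  q ↦ false,  r ↦ true,  s ↦ false,  t ↦ false,  u ↦ false,  v ↦ false

Suppose u = false.
(!v) alone gives v = false.
(!s) alone gives s = false.
Suppose r = true.
(!q) alone gives q = false.
(p) alone gives p = true.
All clauses hold; t can take either value.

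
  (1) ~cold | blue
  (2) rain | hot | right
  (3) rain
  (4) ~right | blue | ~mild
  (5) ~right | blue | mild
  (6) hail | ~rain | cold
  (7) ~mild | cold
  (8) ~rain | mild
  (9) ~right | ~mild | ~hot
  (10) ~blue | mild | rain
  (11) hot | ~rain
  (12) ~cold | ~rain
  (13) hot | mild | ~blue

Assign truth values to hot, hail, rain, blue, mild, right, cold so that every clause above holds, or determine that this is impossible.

(rain) alone gives rain = 1.
(mild) alone gives mild = 1.
(cold) alone gives cold = 1.
Now (~cold) is unsatisfied and unit — conflict.

UNSATISFIABLE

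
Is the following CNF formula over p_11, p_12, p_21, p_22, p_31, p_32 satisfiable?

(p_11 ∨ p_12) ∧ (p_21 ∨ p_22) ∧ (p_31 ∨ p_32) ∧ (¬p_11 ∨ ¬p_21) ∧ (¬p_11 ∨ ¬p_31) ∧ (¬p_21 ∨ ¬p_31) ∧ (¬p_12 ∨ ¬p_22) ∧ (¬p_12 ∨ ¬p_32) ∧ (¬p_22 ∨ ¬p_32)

Branch on p_11: set p_11 = True.
The clause (¬p_21) is unit, so p_21 = False.
The clause (p_22) is unit, so p_22 = True.
The clause (¬p_31) is unit, so p_31 = False.
The clause (p_32) is unit, so p_32 = True.
Now (¬p_32) is unsatisfied and unit — conflict.
Backtrack on p_11: now try p_11 = False.
The clause (p_12) is unit, so p_12 = True.
The clause (¬p_22) is unit, so p_22 = False.
The clause (p_21) is unit, so p_21 = True.
The clause (¬p_31) is unit, so p_31 = False.
The clause (p_32) is unit, so p_32 = True.
Now (¬p_32) is unsatisfied and unit — conflict.
Neither p_11 = True nor p_11 = False works.
No assignment satisfies every clause.

Unsatisfiable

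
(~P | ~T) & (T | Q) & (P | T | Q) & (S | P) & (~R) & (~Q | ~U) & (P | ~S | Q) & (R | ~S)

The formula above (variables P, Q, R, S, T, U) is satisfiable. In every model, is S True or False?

False

Suppose S = 1.
The clause (~R) is unit, so R = 0.
That conflicts with the unit clause (R).
So every satisfying assignment has S = False.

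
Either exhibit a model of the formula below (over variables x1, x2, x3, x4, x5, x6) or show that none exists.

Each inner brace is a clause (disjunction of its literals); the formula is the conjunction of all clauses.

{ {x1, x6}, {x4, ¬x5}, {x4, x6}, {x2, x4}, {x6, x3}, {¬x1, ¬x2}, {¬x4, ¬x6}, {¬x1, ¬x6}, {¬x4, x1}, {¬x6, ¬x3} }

x1: False,  x2: True,  x3: False,  x4: False,  x5: False,  x6: True

Try x1 = False.
The clause (x6) is unit, so x6 = True.
The clause (¬x4) is unit, so x4 = False.
The clause (¬x5) is unit, so x5 = False.
The clause (x2) is unit, so x2 = True.
The clause (¬x3) is unit, so x3 = False.
All clauses are satisfied.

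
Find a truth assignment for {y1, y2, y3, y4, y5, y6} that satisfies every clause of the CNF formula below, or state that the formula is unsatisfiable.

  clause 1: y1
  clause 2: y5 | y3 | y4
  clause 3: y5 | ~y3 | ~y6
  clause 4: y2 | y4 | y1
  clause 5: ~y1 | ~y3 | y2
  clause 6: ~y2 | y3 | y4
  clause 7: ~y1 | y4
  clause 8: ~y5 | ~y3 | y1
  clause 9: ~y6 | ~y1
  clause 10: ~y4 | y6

UNSATISFIABLE

From the singleton clause (y1), y1 = 1.
From the singleton clause (y4), y4 = 1.
From the singleton clause (~y6), y6 = 0.
That conflicts with the unit clause (y6).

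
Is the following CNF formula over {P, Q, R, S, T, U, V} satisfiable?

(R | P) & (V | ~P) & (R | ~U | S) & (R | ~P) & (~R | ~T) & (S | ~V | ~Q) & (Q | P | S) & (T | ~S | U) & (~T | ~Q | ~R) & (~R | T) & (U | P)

No

Suppose R = 1.
Unit clause (~T) forces T = 0.
Now (T) is unsatisfied and unit — conflict.
Backtrack on R: now try R = 0.
Unit clause (P) forces P = 1.
Now (~P) is unsatisfied and unit — conflict.
Neither R = 1 nor R = 0 works.
No assignment satisfies every clause.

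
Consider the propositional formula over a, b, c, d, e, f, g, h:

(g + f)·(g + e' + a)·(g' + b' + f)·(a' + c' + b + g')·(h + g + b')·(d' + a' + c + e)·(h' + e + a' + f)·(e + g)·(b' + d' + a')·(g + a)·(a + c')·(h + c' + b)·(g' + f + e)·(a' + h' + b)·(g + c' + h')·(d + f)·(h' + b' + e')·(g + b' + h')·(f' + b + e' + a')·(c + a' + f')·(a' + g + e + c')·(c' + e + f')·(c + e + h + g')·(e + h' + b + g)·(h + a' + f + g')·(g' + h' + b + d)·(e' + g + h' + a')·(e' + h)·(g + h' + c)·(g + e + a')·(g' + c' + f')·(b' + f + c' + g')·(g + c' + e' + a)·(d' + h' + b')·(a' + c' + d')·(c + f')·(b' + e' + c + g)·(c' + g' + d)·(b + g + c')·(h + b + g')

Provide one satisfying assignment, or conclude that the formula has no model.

a: 0,  b: 0,  c: 0,  d: 1,  e: 1,  f: 0,  g: 1,  h: 1

Case g = 1:
Case b = 0:
The clause (h) is unit, so h = 1.
The clause (a') is unit, so a = 0.
The clause (c') is unit, so c = 0.
The clause (d) is unit, so d = 1.
The clause (f') is unit, so f = 0.
The clause (e) is unit, so e = 1.
This assignment satisfies each clause.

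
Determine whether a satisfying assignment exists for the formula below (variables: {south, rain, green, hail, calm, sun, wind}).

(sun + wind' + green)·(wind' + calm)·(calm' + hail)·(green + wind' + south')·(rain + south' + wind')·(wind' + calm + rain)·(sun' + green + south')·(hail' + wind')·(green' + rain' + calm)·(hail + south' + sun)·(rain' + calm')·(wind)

(wind) alone gives wind = 1.
(calm) alone gives calm = 1.
(hail) alone gives hail = 1.
That conflicts with the unit clause (hail').
No assignment satisfies every clause.

No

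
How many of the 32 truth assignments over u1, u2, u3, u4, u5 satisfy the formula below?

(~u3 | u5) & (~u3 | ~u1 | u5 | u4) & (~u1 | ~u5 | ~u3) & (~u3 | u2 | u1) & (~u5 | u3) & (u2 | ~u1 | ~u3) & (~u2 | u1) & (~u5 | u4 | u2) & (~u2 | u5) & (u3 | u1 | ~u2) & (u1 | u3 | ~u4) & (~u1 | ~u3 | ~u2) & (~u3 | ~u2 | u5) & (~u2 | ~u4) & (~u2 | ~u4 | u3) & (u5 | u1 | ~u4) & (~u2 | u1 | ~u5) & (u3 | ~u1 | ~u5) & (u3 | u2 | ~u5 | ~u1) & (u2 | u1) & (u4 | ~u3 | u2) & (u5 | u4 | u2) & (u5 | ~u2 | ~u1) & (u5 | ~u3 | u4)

1

There are 2^5 = 32 truth assignments over (u1, u2, u3, u4, u5).
Split on u3. With u3 = 1, the clauses containing u3 are satisfied and ~u3 drops from the rest; 0 of the 2^4 = 16 assignments to the other variables satisfy what remains.
With u3 = 0, by the same count on the reduced clause set, 1 assignment works.
Total: 0 + 1 = 1.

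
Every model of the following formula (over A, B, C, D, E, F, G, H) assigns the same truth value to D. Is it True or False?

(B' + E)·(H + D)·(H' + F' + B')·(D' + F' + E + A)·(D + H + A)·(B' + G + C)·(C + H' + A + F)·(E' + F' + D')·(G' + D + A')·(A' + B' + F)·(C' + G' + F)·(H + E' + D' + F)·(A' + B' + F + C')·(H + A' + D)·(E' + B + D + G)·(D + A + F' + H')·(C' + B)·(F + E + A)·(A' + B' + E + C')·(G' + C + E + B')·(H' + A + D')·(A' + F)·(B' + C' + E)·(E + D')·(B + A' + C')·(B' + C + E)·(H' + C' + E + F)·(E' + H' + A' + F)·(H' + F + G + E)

Suppose D = 1.
Unit clause (E) forces E = 1.
Unit clause (F') forces F = 0.
Unit clause (H) forces H = 1.
Unit clause (A) forces A = 1.
That conflicts with the unit clause (A').
So every satisfying assignment has D = False.

False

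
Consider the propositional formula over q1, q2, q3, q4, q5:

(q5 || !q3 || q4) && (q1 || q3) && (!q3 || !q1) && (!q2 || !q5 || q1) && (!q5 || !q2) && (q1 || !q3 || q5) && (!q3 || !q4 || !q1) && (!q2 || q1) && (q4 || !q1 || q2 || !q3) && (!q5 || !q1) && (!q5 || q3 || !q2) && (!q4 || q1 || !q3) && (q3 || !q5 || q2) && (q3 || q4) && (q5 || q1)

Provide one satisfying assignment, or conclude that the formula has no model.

Case q1 = false:
From the singleton clause (q3), q3 = true.
From the singleton clause (q5), q5 = true.
From the singleton clause (!q2), q2 = false.
From the singleton clause (!q4), q4 = false.
All clauses are satisfied.

q1 ↦ false; q2 ↦ false; q3 ↦ true; q4 ↦ false; q5 ↦ true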